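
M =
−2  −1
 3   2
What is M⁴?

[[1, 0], [0, 1]]

M² = I (check: tr M = 0 and det M = −1), so M⁴ = I since 4 is even.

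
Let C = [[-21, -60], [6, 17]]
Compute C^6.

[[7281, 21840], [-2184, -6551]]

tr C = -4 and det C = 3, so the characteristic polynomial is λ² − (-4)λ + (3) with roots -3 and -1.
Eigenvectors give P = [[10, -3], [-3, 1]] with P⁻¹ = [[1, 3], [3, 10]], and C = P·diag(-3, -1)·P⁻¹.
Then C^6 = P·diag(729, 1)·P⁻¹ = [[7290, -3], [-2187, 1]] · [[1, 3], [3, 10]] = [[7281, 21840], [-2184, -6551]].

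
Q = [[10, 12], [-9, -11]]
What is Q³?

[[28, 36], [-27, -35]]

tr Q = -1 and det Q = -2, so the characteristic polynomial is λ² − (-1)λ + (-2) with roots -2 and 1.
Eigenvectors give P = [[-1, 4], [1, -3]] with P⁻¹ = [[3, 4], [1, 1]], and Q = P·diag(-2, 1)·P⁻¹.
Then Q³ = P·diag(-8, 1)·P⁻¹ = [[8, 4], [-8, -3]] · [[3, 4], [1, 1]] = [[28, 36], [-27, -35]].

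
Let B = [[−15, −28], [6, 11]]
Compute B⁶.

tr B = −4 and det B = 3, so the characteristic polynomial is λ² − (−4)λ + (3) with roots −3 and −1.
Eigenvectors give P = [[7, −2], [−3, 1]] with P⁻¹ = [[1, 2], [3, 7]], and B = P·diag(−3, −1)·P⁻¹.
Then B⁶ = P·diag(729, 1)·P⁻¹ = [[5103, −2], [−2187, 1]] · [[1, 2], [3, 7]] = [[5097, 10192], [−2184, −4367]].

[[5097, 10192], [−2184, −4367]]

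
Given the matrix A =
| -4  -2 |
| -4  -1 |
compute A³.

A² = [[24, 10], [20, 9]]
A³ = [[-136, -58], [-116, -49]]

[[-136, -58], [-116, -49]]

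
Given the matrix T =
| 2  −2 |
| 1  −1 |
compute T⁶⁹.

[[2, −2], [1, −1]]

T² = T (a projection; rank 1, trace 1), so T⁶⁹ = T.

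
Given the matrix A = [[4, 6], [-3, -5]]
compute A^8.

[[-254, -510], [255, 511]]

tr A = -1 and det A = -2, so the characteristic polynomial is λ² − (-1)λ + (-2) with roots -2 and 1.
Eigenvectors give P = [[-1, -2], [1, 1]] with P⁻¹ = [[1, 2], [-1, -1]], and A = P·diag(-2, 1)·P⁻¹.
Then A^8 = P·diag(256, 1)·P⁻¹ = [[-256, -2], [256, 1]] · [[1, 2], [-1, -1]] = [[-254, -510], [255, 511]].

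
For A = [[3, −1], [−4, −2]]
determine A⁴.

A² = [[13, −1], [−4, 8]]
A³ = [[43, −11], [−44, −12]]
A⁴ = [[173, −21], [−84, 68]]

[[173, −21], [−84, 68]]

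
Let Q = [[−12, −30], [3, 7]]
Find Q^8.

tr Q = −5 and det Q = 6, so the characteristic polynomial is λ² − (−5)λ + (6) with roots −2 and −3.
Eigenvectors give P = [[−3, −10], [1, 3]] with P⁻¹ = [[3, 10], [−1, −3]], and Q = P·diag(−2, −3)·P⁻¹.
Then Q^8 = P·diag(256, 6561)·P⁻¹ = [[−768, −65610], [256, 19683]] · [[3, 10], [−1, −3]] = [[63306, 189150], [−18915, −56489]].

[[63306, 189150], [−18915, −56489]]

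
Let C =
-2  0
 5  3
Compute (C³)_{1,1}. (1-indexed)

tr C = 1 and det C = -6, so the characteristic polynomial is λ² − (1)λ + (-6) with roots 3 and -2.
Eigenvectors give P = [[0, -1], [-1, 1]] with P⁻¹ = [[-1, -1], [-1, 0]], and C = P·diag(3, -2)·P⁻¹.
Then C³ = P·diag(27, -8)·P⁻¹ = [[0, 8], [-27, -8]] · [[-1, -1], [-1, 0]] = [[-8, 0], [35, 27]].

-8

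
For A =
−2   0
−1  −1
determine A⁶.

tr A = −3 and det A = 2, so the characteristic polynomial is λ² − (−3)λ + (2) with roots −2 and −1.
Eigenvectors give P = [[1, 0], [1, −1]] with P⁻¹ = [[1, 0], [1, −1]], and A = P·diag(−2, −1)·P⁻¹.
Then A⁶ = P·diag(64, 1)·P⁻¹ = [[64, 0], [64, −1]] · [[1, 0], [1, −1]] = [[64, 0], [63, 1]].

[[64, 0], [63, 1]]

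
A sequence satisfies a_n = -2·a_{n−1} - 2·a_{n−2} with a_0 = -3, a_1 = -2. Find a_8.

-48

With companion matrix T = [[-2, -2], [1, 0]], [a_n, a_{n−1}]ᵀ = T·[a_{n−1}, a_{n−2}]ᵀ, so [a_8, a_7]ᵀ = T⁷·[a_1, a_0]ᵀ.
T⁷ = [[0, 16], [-8, -16]], giving [a_8, a_7]ᵀ = [[-48], [64]].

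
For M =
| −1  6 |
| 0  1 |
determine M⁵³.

M² = I (check: tr M = 0 and det M = −1), so M⁵³ = M since 53 is odd.

[[−1, 6], [0, 1]]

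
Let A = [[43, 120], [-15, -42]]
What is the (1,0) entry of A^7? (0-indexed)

-6945

tr A = 1 and det A = -6, so the characteristic polynomial is λ² − (1)λ + (-6) with roots 3 and -2.
Eigenvectors give P = [[-3, -8], [1, 3]] with P⁻¹ = [[-3, -8], [1, 3]], and A = P·diag(3, -2)·P⁻¹.
Then A^7 = P·diag(2187, -128)·P⁻¹ = [[-6561, 1024], [2187, -384]] · [[-3, -8], [1, 3]] = [[20707, 55560], [-6945, -18648]].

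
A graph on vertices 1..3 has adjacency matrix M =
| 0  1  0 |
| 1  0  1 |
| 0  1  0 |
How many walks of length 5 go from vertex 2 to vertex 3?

4

The number of length-5 walks from vertex 2 to vertex 3 is entry (2,3) of M⁵, where M is the adjacency matrix.
M² = [[1, 0, 1], [0, 2, 0], [1, 0, 1]]
M³ = [[0, 2, 0], [2, 0, 2], [0, 2, 0]]
M⁴ = [[2, 0, 2], [0, 4, 0], [2, 0, 2]]
M⁵ = [[0, 4, 0], [4, 0, 4], [0, 4, 0]]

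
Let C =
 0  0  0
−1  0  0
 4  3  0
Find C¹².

C is strictly triangular, hence nilpotent: C³ = 0, so C¹² = 0.

[[0, 0, 0], [0, 0, 0], [0, 0, 0]]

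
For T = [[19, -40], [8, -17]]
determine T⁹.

tr T = 2 and det T = -3, so the characteristic polynomial is λ² − (2)λ + (-3) with roots 3 and -1.
Eigenvectors give P = [[5, 2], [2, 1]] with P⁻¹ = [[1, -2], [-2, 5]], and T = P·diag(3, -1)·P⁻¹.
Then T⁹ = P·diag(19683, -1)·P⁻¹ = [[98415, -2], [39366, -1]] · [[1, -2], [-2, 5]] = [[98419, -196840], [39368, -78737]].

[[98419, -196840], [39368, -78737]]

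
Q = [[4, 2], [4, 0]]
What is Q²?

[[24, 8], [16, 8]]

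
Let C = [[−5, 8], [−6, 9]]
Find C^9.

tr C = 4 and det C = 3, so the characteristic polynomial is λ² − (4)λ + (3) with roots 1 and 3.
Eigenvectors give P = [[−4, 1], [−3, 1]] with P⁻¹ = [[−1, 1], [−3, 4]], and C = P·diag(1, 3)·P⁻¹.
Then C^9 = P·diag(1, 19683)·P⁻¹ = [[−4, 19683], [−3, 19683]] · [[−1, 1], [−3, 4]] = [[−59045, 78728], [−59046, 78729]].

[[−59045, 78728], [−59046, 78729]]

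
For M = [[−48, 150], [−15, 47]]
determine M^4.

[[666, −1950], [195, −569]]

tr M = −1 and det M = −6, so the characteristic polynomial is λ² − (−1)λ + (−6) with roots −3 and 2.
Eigenvectors give P = [[−10, −3], [−3, −1]] with P⁻¹ = [[−1, 3], [3, −10]], and M = P·diag(−3, 2)·P⁻¹.
Then M^4 = P·diag(81, 16)·P⁻¹ = [[−810, −48], [−243, −16]] · [[−1, 3], [3, −10]] = [[666, −1950], [195, −569]].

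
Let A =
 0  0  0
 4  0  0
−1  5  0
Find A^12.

[[0, 0, 0], [0, 0, 0], [0, 0, 0]]

A is strictly triangular, hence nilpotent: A^3 = 0, so A^12 = 0.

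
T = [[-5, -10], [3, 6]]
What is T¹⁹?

T² = T (a projection; rank 1, trace 1), so T¹⁹ = T.

[[-5, -10], [3, 6]]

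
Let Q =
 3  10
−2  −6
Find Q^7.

[[507, 1270], [−254, −636]]

tr Q = −3 and det Q = 2, so the characteristic polynomial is λ² − (−3)λ + (2) with roots −2 and −1.
Eigenvectors give P = [[−2, 5], [1, −2]] with P⁻¹ = [[2, 5], [1, 2]], and Q = P·diag(−2, −1)·P⁻¹.
Then Q^7 = P·diag(−128, −1)·P⁻¹ = [[256, −5], [−128, 2]] · [[2, 5], [1, 2]] = [[507, 1270], [−254, −636]].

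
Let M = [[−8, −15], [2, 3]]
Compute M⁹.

[[−115538, −287565], [38342, 95343]]

tr M = −5 and det M = 6, so the characteristic polynomial is λ² − (−5)λ + (6) with roots −3 and −2.
Eigenvectors give P = [[−3, −5], [1, 2]] with P⁻¹ = [[−2, −5], [1, 3]], and M = P·diag(−3, −2)·P⁻¹.
Then M⁹ = P·diag(−19683, −512)·P⁻¹ = [[59049, 2560], [−19683, −1024]] · [[−2, −5], [1, 3]] = [[−115538, −287565], [38342, 95343]].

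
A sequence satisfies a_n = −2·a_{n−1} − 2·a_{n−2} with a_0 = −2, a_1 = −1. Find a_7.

40

With companion matrix B = [[−2, −2], [1, 0]], [a_n, a_{n−1}]ᵀ = B·[a_{n−1}, a_{n−2}]ᵀ, so [a_7, a_6]ᵀ = B^6·[a_1, a_0]ᵀ.
B^6 = [[−8, −16], [8, 8]], giving [a_7, a_6]ᵀ = [[40], [−24]].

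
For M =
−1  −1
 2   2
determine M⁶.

M² = M (a projection; rank 1, trace 1), so M⁶ = M.

[[−1, −1], [2, 2]]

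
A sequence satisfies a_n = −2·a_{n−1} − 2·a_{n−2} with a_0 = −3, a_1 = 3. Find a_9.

48

With companion matrix C = [[−2, −2], [1, 0]], [a_n, a_{n−1}]ᵀ = C·[a_{n−1}, a_{n−2}]ᵀ, so [a_9, a_8]ᵀ = C^8·[a_1, a_0]ᵀ.
C^8 = [[16, 0], [0, 16]], giving [a_9, a_8]ᵀ = [[48], [−48]].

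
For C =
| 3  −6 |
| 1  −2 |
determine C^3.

[[3, −6], [1, −2]]

C² = C (a projection; rank 1, trace 1), so C^3 = C.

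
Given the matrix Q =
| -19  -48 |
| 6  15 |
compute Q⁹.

tr Q = -4 and det Q = 3, so the characteristic polynomial is λ² − (-4)λ + (3) with roots -1 and -3.
Eigenvectors give P = [[8, -3], [-3, 1]] with P⁻¹ = [[-1, -3], [-3, -8]], and Q = P·diag(-1, -3)·P⁻¹.
Then Q⁹ = P·diag(-1, -19683)·P⁻¹ = [[-8, 59049], [3, -19683]] · [[-1, -3], [-3, -8]] = [[-177139, -472368], [59046, 157455]].

[[-177139, -472368], [59046, 157455]]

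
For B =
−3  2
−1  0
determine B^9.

tr B = −3 and det B = 2, so the characteristic polynomial is λ² − (−3)λ + (2) with roots −2 and −1.
Eigenvectors give P = [[2, −1], [1, −1]] with P⁻¹ = [[1, −1], [1, −2]], and B = P·diag(−2, −1)·P⁻¹.
Then B^9 = P·diag(−512, −1)·P⁻¹ = [[−1024, 1], [−512, 1]] · [[1, −1], [1, −2]] = [[−1023, 1022], [−511, 510]].

[[−1023, 1022], [−511, 510]]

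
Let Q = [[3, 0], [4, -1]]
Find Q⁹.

tr Q = 2 and det Q = -3, so the characteristic polynomial is λ² − (2)λ + (-3) with roots 3 and -1.
Eigenvectors give P = [[1, 0], [1, 1]] with P⁻¹ = [[1, 0], [-1, 1]], and Q = P·diag(3, -1)·P⁻¹.
Then Q⁹ = P·diag(19683, -1)·P⁻¹ = [[19683, 0], [19683, -1]] · [[1, 0], [-1, 1]] = [[19683, 0], [19684, -1]].

[[19683, 0], [19684, -1]]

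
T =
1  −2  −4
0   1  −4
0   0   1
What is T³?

[[1, −6, 12], [0, 1, −12], [0, 0, 1]]

T = I + N where N = [[0, −2, −4], [0, 0, −4], [0, 0, 0]] is strictly upper-triangular, so N³ = 0.
(I + N)³ = I + 3·N + 3·N² = [[1, −6, 12], [0, 1, −12], [0, 0, 1]].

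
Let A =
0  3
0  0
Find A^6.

A is strictly triangular, hence nilpotent: A^2 = 0, so A^6 = 0.

[[0, 0], [0, 0]]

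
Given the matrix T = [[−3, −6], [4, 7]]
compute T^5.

[[−483, −726], [484, 727]]

tr T = 4 and det T = 3, so the characteristic polynomial is λ² − (4)λ + (3) with roots 1 and 3.
Eigenvectors give P = [[3, 1], [−2, −1]] with P⁻¹ = [[1, 1], [−2, −3]], and T = P·diag(1, 3)·P⁻¹.
Then T^5 = P·diag(1, 243)·P⁻¹ = [[3, 243], [−2, −243]] · [[1, 1], [−2, −3]] = [[−483, −726], [484, 727]].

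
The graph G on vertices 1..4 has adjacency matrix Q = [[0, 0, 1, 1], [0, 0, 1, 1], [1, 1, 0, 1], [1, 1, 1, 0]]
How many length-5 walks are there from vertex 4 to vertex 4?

32

The number of length-5 walks from vertex 4 to vertex 4 is entry (4,4) of Q^5, where Q is the adjacency matrix.
Q^2 = [[2, 2, 1, 1], [2, 2, 1, 1], [1, 1, 3, 2], [1, 1, 2, 3]]
Q^3 = [[2, 2, 5, 5], [2, 2, 5, 5], [5, 5, 4, 5], [5, 5, 5, 4]]
Q^4 = [[10, 10, 9, 9], [10, 10, 9, 9], [9, 9, 15, 14], [9, 9, 14, 15]]
Q^5 = [[18, 18, 29, 29], [18, 18, 29, 29], [29, 29, 32, 33], [29, 29, 33, 32]]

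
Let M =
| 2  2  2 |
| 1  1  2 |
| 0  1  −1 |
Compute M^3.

M^2 = [[6, 8, 6], [3, 5, 2], [1, 0, 3]]
M^3 = [[20, 26, 22], [11, 13, 14], [2, 5, −1]]

[[20, 26, 22], [11, 13, 14], [2, 5, −1]]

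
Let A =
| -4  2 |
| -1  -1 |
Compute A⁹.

[[-38854, 38342], [-19171, 18659]]

tr A = -5 and det A = 6, so the characteristic polynomial is λ² − (-5)λ + (6) with roots -3 and -2.
Eigenvectors give P = [[2, -1], [1, -1]] with P⁻¹ = [[1, -1], [1, -2]], and A = P·diag(-3, -2)·P⁻¹.
Then A⁹ = P·diag(-19683, -512)·P⁻¹ = [[-39366, 512], [-19683, 512]] · [[1, -1], [1, -2]] = [[-38854, 38342], [-19171, 18659]].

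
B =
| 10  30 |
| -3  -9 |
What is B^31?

B² = B (a projection; rank 1, trace 1), so B^31 = B.

[[10, 30], [-3, -9]]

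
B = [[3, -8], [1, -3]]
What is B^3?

B² = I (check: tr B = 0 and det B = -1), so B^3 = B since 3 is odd.

[[3, -8], [1, -3]]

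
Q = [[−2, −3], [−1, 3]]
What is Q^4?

[[52, −57], [−19, 147]]

Q^2 = [[7, −3], [−1, 12]]
Q^3 = [[−11, −30], [−10, 39]]
Q^4 = [[52, −57], [−19, 147]]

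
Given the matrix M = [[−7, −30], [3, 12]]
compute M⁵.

tr M = 5 and det M = 6, so the characteristic polynomial is λ² − (5)λ + (6) with roots 3 and 2.
Eigenvectors give P = [[−3, 10], [1, −3]] with P⁻¹ = [[3, 10], [1, 3]], and M = P·diag(3, 2)·P⁻¹.
Then M⁵ = P·diag(243, 32)·P⁻¹ = [[−729, 320], [243, −96]] · [[3, 10], [1, 3]] = [[−1867, −6330], [633, 2142]].

[[−1867, −6330], [633, 2142]]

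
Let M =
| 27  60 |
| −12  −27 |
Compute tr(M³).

tr M = 0 and det M = −9, so the characteristic polynomial is λ² − (0)λ + (−9) with roots 3 and −3.
Eigenvectors give P = [[−5, 2], [2, −1]] with P⁻¹ = [[−1, −2], [−2, −5]], and M = P·diag(3, −3)·P⁻¹.
Then M³ = P·diag(27, −27)·P⁻¹ = [[−135, −54], [54, 27]] · [[−1, −2], [−2, −5]] = [[243, 540], [−108, −243]].

0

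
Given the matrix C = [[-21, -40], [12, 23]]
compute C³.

tr C = 2 and det C = -3, so the characteristic polynomial is λ² − (2)λ + (-3) with roots -1 and 3.
Eigenvectors give P = [[2, -5], [-1, 3]] with P⁻¹ = [[3, 5], [1, 2]], and C = P·diag(-1, 3)·P⁻¹.
Then C³ = P·diag(-1, 27)·P⁻¹ = [[-2, -135], [1, 81]] · [[3, 5], [1, 2]] = [[-141, -280], [84, 167]].

[[-141, -280], [84, 167]]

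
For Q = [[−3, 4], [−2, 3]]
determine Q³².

Q² = I (check: tr Q = 0 and det Q = −1), so Q³² = I since 32 is even.

[[1, 0], [0, 1]]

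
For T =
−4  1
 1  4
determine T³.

T² = [[17, 0], [0, 17]]
T³ = [[−68, 17], [17, 68]]

[[−68, 17], [17, 68]]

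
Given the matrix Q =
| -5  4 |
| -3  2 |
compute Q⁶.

tr Q = -3 and det Q = 2, so the characteristic polynomial is λ² − (-3)λ + (2) with roots -2 and -1.
Eigenvectors give P = [[-4, 1], [-3, 1]] with P⁻¹ = [[-1, 1], [-3, 4]], and Q = P·diag(-2, -1)·P⁻¹.
Then Q⁶ = P·diag(64, 1)·P⁻¹ = [[-256, 1], [-192, 1]] · [[-1, 1], [-3, 4]] = [[253, -252], [189, -188]].

[[253, -252], [189, -188]]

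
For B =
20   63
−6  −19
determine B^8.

tr B = 1 and det B = −2, so the characteristic polynomial is λ² − (1)λ + (−2) with roots 2 and −1.
Eigenvectors give P = [[7, −3], [−2, 1]] with P⁻¹ = [[1, 3], [2, 7]], and B = P·diag(2, −1)·P⁻¹.
Then B^8 = P·diag(256, 1)·P⁻¹ = [[1792, −3], [−512, 1]] · [[1, 3], [2, 7]] = [[1786, 5355], [−510, −1529]].

[[1786, 5355], [−510, −1529]]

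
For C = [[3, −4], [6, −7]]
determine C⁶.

tr C = −4 and det C = 3, so the characteristic polynomial is λ² − (−4)λ + (3) with roots −3 and −1.
Eigenvectors give P = [[−2, 1], [−3, 1]] with P⁻¹ = [[1, −1], [3, −2]], and C = P·diag(−3, −1)·P⁻¹.
Then C⁶ = P·diag(729, 1)·P⁻¹ = [[−1458, 1], [−2187, 1]] · [[1, −1], [3, −2]] = [[−1455, 1456], [−2184, 2185]].

[[−1455, 1456], [−2184, 2185]]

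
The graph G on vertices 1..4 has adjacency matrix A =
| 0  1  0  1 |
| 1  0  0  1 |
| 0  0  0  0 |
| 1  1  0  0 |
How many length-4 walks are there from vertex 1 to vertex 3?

0

The number of length-4 walks from vertex 1 to vertex 3 is entry (1,3) of A^4, where A is the adjacency matrix.
A^2 = [[2, 1, 0, 1], [1, 2, 0, 1], [0, 0, 0, 0], [1, 1, 0, 2]]
A^3 = [[2, 3, 0, 3], [3, 2, 0, 3], [0, 0, 0, 0], [3, 3, 0, 2]]
A^4 = [[6, 5, 0, 5], [5, 6, 0, 5], [0, 0, 0, 0], [5, 5, 0, 6]]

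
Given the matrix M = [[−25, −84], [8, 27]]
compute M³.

[[−169, −588], [56, 195]]

tr M = 2 and det M = −3, so the characteristic polynomial is λ² − (2)λ + (−3) with roots −1 and 3.
Eigenvectors give P = [[−7, −3], [2, 1]] with P⁻¹ = [[−1, −3], [2, 7]], and M = P·diag(−1, 3)·P⁻¹.
Then M³ = P·diag(−1, 27)·P⁻¹ = [[7, −81], [−2, 27]] · [[−1, −3], [2, 7]] = [[−169, −588], [56, 195]].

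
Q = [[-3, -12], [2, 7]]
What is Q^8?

tr Q = 4 and det Q = 3, so the characteristic polynomial is λ² − (4)λ + (3) with roots 1 and 3.
Eigenvectors give P = [[3, -2], [-1, 1]] with P⁻¹ = [[1, 2], [1, 3]], and Q = P·diag(1, 3)·P⁻¹.
Then Q^8 = P·diag(1, 6561)·P⁻¹ = [[3, -13122], [-1, 6561]] · [[1, 2], [1, 3]] = [[-13119, -39360], [6560, 19681]].

[[-13119, -39360], [6560, 19681]]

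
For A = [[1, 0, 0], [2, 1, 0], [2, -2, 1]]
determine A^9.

[[1, 0, 0], [18, 1, 0], [-126, -18, 1]]

A = I + N where N = [[0, 0, 0], [2, 0, 0], [2, -2, 0]] is strictly lower-triangular, so N^3 = 0.
(I + N)^9 = I + 9·N + 36·N^2 = [[1, 0, 0], [18, 1, 0], [-126, -18, 1]].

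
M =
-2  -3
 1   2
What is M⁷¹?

[[-2, -3], [1, 2]]

M² = I (check: tr M = 0 and det M = -1), so M⁷¹ = M since 71 is odd.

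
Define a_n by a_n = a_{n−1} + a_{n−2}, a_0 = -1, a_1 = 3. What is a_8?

With companion matrix M = [[1, 1], [1, 0]], [a_n, a_{n−1}]ᵀ = M·[a_{n−1}, a_{n−2}]ᵀ, so [a_8, a_7]ᵀ = M^7·[a_1, a_0]ᵀ.
M^7 = [[21, 13], [13, 8]], giving [a_8, a_7]ᵀ = [[50], [31]].

50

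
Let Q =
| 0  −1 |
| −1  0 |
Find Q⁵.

Q² = I (check: tr Q = 0 and det Q = −1), so Q⁵ = Q since 5 is odd.

[[0, −1], [−1, 0]]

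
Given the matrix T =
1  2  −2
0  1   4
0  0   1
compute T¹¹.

[[1, 22, 418], [0, 1, 44], [0, 0, 1]]

T = I + N where N = [[0, 2, −2], [0, 0, 4], [0, 0, 0]] is strictly upper-triangular, so N³ = 0.
(I + N)¹¹ = I + 11·N + 55·N² = [[1, 22, 418], [0, 1, 44], [0, 0, 1]].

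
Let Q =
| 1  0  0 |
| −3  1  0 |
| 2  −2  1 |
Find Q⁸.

[[1, 0, 0], [−24, 1, 0], [184, −16, 1]]

Q = I + N where N = [[0, 0, 0], [−3, 0, 0], [2, −2, 0]] is strictly lower-triangular, so N³ = 0.
(I + N)⁸ = I + 8·N + 28·N² = [[1, 0, 0], [−24, 1, 0], [184, −16, 1]].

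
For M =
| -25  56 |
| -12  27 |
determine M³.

tr M = 2 and det M = -3, so the characteristic polynomial is λ² − (2)λ + (-3) with roots 3 and -1.
Eigenvectors give P = [[2, 7], [1, 3]] with P⁻¹ = [[-3, 7], [1, -2]], and M = P·diag(3, -1)·P⁻¹.
Then M³ = P·diag(27, -1)·P⁻¹ = [[54, -7], [27, -3]] · [[-3, 7], [1, -2]] = [[-169, 392], [-84, 195]].

[[-169, 392], [-84, 195]]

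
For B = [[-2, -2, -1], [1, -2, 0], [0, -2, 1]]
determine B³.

[[6, -26, -1], [10, 6, 3], [6, -2, 3]]

B² = [[2, 10, 1], [-4, 2, -1], [-2, 2, 1]]
B³ = [[6, -26, -1], [10, 6, 3], [6, -2, 3]]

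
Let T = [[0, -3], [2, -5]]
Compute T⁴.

[[-114, 195], [-130, 211]]

tr T = -5 and det T = 6, so the characteristic polynomial is λ² − (-5)λ + (6) with roots -2 and -3.
Eigenvectors give P = [[3, 1], [2, 1]] with P⁻¹ = [[1, -1], [-2, 3]], and T = P·diag(-2, -3)·P⁻¹.
Then T⁴ = P·diag(16, 81)·P⁻¹ = [[48, 81], [32, 81]] · [[1, -1], [-2, 3]] = [[-114, 195], [-130, 211]].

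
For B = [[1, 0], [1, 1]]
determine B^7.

B = I + N where N = [[0, 0], [1, 0]] is strictly lower-triangular, so N^2 = 0.
(I + N)^7 = I + 7·N = [[1, 0], [7, 1]].

[[1, 0], [7, 1]]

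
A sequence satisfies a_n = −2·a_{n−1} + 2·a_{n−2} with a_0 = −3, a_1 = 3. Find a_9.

12720

With companion matrix Q = [[−2, 2], [1, 0]], [a_n, a_{n−1}]ᵀ = Q·[a_{n−1}, a_{n−2}]ᵀ, so [a_9, a_8]ᵀ = Q^8·[a_1, a_0]ᵀ.
Q^8 = [[2448, −1792], [−896, 656]], giving [a_9, a_8]ᵀ = [[12720], [−4656]].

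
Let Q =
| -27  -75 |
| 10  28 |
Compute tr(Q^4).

tr Q = 1 and det Q = -6, so the characteristic polynomial is λ² − (1)λ + (-6) with roots 3 and -2.
Eigenvectors give P = [[5, -3], [-2, 1]] with P⁻¹ = [[-1, -3], [-2, -5]], and Q = P·diag(3, -2)·P⁻¹.
Then Q^4 = P·diag(81, 16)·P⁻¹ = [[405, -48], [-162, 16]] · [[-1, -3], [-2, -5]] = [[-309, -975], [130, 406]].

97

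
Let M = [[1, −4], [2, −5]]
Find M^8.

[[−6559, 13120], [−6560, 13121]]

tr M = −4 and det M = 3, so the characteristic polynomial is λ² − (−4)λ + (3) with roots −3 and −1.
Eigenvectors give P = [[1, 2], [1, 1]] with P⁻¹ = [[−1, 2], [1, −1]], and M = P·diag(−3, −1)·P⁻¹.
Then M^8 = P·diag(6561, 1)·P⁻¹ = [[6561, 2], [6561, 1]] · [[−1, 2], [1, −1]] = [[−6559, 13120], [−6560, 13121]].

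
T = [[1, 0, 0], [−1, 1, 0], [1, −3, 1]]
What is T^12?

T = I + N where N = [[0, 0, 0], [−1, 0, 0], [1, −3, 0]] is strictly lower-triangular, so N^3 = 0.
(I + N)^12 = I + 12·N + 66·N^2 = [[1, 0, 0], [−12, 1, 0], [210, −36, 1]].

[[1, 0, 0], [−12, 1, 0], [210, −36, 1]]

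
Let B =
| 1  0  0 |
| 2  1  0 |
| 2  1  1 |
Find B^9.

[[1, 0, 0], [18, 1, 0], [90, 9, 1]]

B = I + N where N = [[0, 0, 0], [2, 0, 0], [2, 1, 0]] is strictly lower-triangular, so N^3 = 0.
(I + N)^9 = I + 9·N + 36·N^2 = [[1, 0, 0], [18, 1, 0], [90, 9, 1]].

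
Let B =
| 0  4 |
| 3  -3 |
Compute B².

[[12, -12], [-9, 21]]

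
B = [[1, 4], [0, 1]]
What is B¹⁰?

B = I + N where N = [[0, 4], [0, 0]] is strictly upper-triangular, so N² = 0.
(I + N)¹⁰ = I + 10·N = [[1, 40], [0, 1]].

[[1, 40], [0, 1]]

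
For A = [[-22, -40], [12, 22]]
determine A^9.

tr A = 0 and det A = -4, so the characteristic polynomial is λ² − (0)λ + (-4) with roots -2 and 2.
Eigenvectors give P = [[-2, -5], [1, 3]] with P⁻¹ = [[-3, -5], [1, 2]], and A = P·diag(-2, 2)·P⁻¹.
Then A^9 = P·diag(-512, 512)·P⁻¹ = [[1024, -2560], [-512, 1536]] · [[-3, -5], [1, 2]] = [[-5632, -10240], [3072, 5632]].

[[-5632, -10240], [3072, 5632]]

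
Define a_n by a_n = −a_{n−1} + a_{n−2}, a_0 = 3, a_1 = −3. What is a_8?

With companion matrix M = [[−1, 1], [1, 0]], [a_n, a_{n−1}]ᵀ = M·[a_{n−1}, a_{n−2}]ᵀ, so [a_8, a_7]ᵀ = M⁷·[a_1, a_0]ᵀ.
M⁷ = [[−21, 13], [13, −8]], giving [a_8, a_7]ᵀ = [[102], [−63]].

102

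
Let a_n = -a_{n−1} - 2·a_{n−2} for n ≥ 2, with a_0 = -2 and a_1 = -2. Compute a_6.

6

With companion matrix T = [[-1, -2], [1, 0]], [a_n, a_{n−1}]ᵀ = T·[a_{n−1}, a_{n−2}]ᵀ, so [a_6, a_5]ᵀ = T⁵·[a_1, a_0]ᵀ.
T⁵ = [[-5, 2], [-1, -6]], giving [a_6, a_5]ᵀ = [[6], [14]].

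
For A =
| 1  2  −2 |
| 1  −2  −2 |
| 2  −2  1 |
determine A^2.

[[−1, 2, −8], [−5, 10, 0], [2, 6, 1]]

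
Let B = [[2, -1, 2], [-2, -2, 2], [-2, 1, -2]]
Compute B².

[[2, 2, -2], [-4, 8, -12], [-2, -2, 2]]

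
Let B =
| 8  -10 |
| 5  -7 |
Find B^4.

tr B = 1 and det B = -6, so the characteristic polynomial is λ² − (1)λ + (-6) with roots -2 and 3.
Eigenvectors give P = [[1, 2], [1, 1]] with P⁻¹ = [[-1, 2], [1, -1]], and B = P·diag(-2, 3)·P⁻¹.
Then B^4 = P·diag(16, 81)·P⁻¹ = [[16, 162], [16, 81]] · [[-1, 2], [1, -1]] = [[146, -130], [65, -49]].

[[146, -130], [65, -49]]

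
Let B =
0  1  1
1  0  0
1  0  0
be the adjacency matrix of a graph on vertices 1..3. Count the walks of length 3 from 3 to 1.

The number of length-3 walks from vertex 3 to vertex 1 is entry (3,1) of B³, where B is the adjacency matrix.
B² = [[2, 0, 0], [0, 1, 1], [0, 1, 1]]
B³ = [[0, 2, 2], [2, 0, 0], [2, 0, 0]]

2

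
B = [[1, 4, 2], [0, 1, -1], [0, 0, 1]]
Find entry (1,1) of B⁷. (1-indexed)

1

B = I + N where N = [[0, 4, 2], [0, 0, -1], [0, 0, 0]] is strictly upper-triangular, so N³ = 0.
(I + N)⁷ = I + 7·N + 21·N² = [[1, 28, -70], [0, 1, -7], [0, 0, 1]].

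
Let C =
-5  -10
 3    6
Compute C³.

[[-5, -10], [3, 6]]

C² = C (a projection; rank 1, trace 1), so C³ = C.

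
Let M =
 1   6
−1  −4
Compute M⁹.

tr M = −3 and det M = 2, so the characteristic polynomial is λ² − (−3)λ + (2) with roots −2 and −1.
Eigenvectors give P = [[2, −3], [−1, 1]] with P⁻¹ = [[−1, −3], [−1, −2]], and M = P·diag(−2, −1)·P⁻¹.
Then M⁹ = P·diag(−512, −1)·P⁻¹ = [[−1024, 3], [512, −1]] · [[−1, −3], [−1, −2]] = [[1021, 3066], [−511, −1534]].

[[1021, 3066], [−511, −1534]]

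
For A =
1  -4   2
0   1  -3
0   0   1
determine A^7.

A = I + N where N = [[0, -4, 2], [0, 0, -3], [0, 0, 0]] is strictly upper-triangular, so N^3 = 0.
(I + N)^7 = I + 7·N + 21·N^2 = [[1, -28, 266], [0, 1, -21], [0, 0, 1]].

[[1, -28, 266], [0, 1, -21], [0, 0, 1]]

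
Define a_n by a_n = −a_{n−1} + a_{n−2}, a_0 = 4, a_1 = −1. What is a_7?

−45

With companion matrix M = [[−1, 1], [1, 0]], [a_n, a_{n−1}]ᵀ = M·[a_{n−1}, a_{n−2}]ᵀ, so [a_7, a_6]ᵀ = M⁶·[a_1, a_0]ᵀ.
M⁶ = [[13, −8], [−8, 5]], giving [a_7, a_6]ᵀ = [[−45], [28]].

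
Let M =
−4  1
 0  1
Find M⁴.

[[256, −51], [0, 1]]

M² = [[16, −3], [0, 1]]
M³ = [[−64, 13], [0, 1]]
M⁴ = [[256, −51], [0, 1]]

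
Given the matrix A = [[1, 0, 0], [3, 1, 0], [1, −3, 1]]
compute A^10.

A = I + N where N = [[0, 0, 0], [3, 0, 0], [1, −3, 0]] is strictly lower-triangular, so N^3 = 0.
(I + N)^10 = I + 10·N + 45·N^2 = [[1, 0, 0], [30, 1, 0], [−395, −30, 1]].

[[1, 0, 0], [30, 1, 0], [−395, −30, 1]]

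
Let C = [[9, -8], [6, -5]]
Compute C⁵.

[[969, -968], [726, -725]]

tr C = 4 and det C = 3, so the characteristic polynomial is λ² − (4)λ + (3) with roots 1 and 3.
Eigenvectors give P = [[1, 4], [1, 3]] with P⁻¹ = [[-3, 4], [1, -1]], and C = P·diag(1, 3)·P⁻¹.
Then C⁵ = P·diag(1, 243)·P⁻¹ = [[1, 972], [1, 729]] · [[-3, 4], [1, -1]] = [[969, -968], [726, -725]].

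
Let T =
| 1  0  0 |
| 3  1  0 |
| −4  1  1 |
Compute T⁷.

T = I + N where N = [[0, 0, 0], [3, 0, 0], [−4, 1, 0]] is strictly lower-triangular, so N³ = 0.
(I + N)⁷ = I + 7·N + 21·N² = [[1, 0, 0], [21, 1, 0], [35, 7, 1]].

[[1, 0, 0], [21, 1, 0], [35, 7, 1]]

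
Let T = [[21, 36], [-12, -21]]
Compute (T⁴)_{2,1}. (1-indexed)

0

tr T = 0 and det T = -9, so the characteristic polynomial is λ² − (0)λ + (-9) with roots 3 and -3.
Eigenvectors give P = [[2, -3], [-1, 2]] with P⁻¹ = [[2, 3], [1, 2]], and T = P·diag(3, -3)·P⁻¹.
Then T⁴ = P·diag(81, 81)·P⁻¹ = [[162, -243], [-81, 162]] · [[2, 3], [1, 2]] = [[81, 0], [0, 81]].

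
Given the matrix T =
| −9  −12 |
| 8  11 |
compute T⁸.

[[−13119, −19680], [13120, 19681]]

tr T = 2 and det T = −3, so the characteristic polynomial is λ² − (2)λ + (−3) with roots −1 and 3.
Eigenvectors give P = [[3, −1], [−2, 1]] with P⁻¹ = [[1, 1], [2, 3]], and T = P·diag(−1, 3)·P⁻¹.
Then T⁸ = P·diag(1, 6561)·P⁻¹ = [[3, −6561], [−2, 6561]] · [[1, 1], [2, 3]] = [[−13119, −19680], [13120, 19681]].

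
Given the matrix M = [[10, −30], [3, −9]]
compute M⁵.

M² = M (a projection; rank 1, trace 1), so M⁵ = M.

[[10, −30], [3, −9]]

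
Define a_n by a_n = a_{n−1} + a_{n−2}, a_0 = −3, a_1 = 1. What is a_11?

−76

With companion matrix A = [[1, 1], [1, 0]], [a_n, a_{n−1}]ᵀ = A·[a_{n−1}, a_{n−2}]ᵀ, so [a_11, a_10]ᵀ = A¹⁰·[a_1, a_0]ᵀ.
A¹⁰ = [[89, 55], [55, 34]], giving [a_11, a_10]ᵀ = [[−76], [−47]].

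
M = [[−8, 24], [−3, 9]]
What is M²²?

M² = M (a projection; rank 1, trace 1), so M²² = M.

[[−8, 24], [−3, 9]]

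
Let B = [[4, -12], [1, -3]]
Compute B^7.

B² = B (a projection; rank 1, trace 1), so B^7 = B.

[[4, -12], [1, -3]]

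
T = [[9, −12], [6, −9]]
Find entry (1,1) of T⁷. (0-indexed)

−6561

tr T = 0 and det T = −9, so the characteristic polynomial is λ² − (0)λ + (−9) with roots −3 and 3.
Eigenvectors give P = [[−1, −2], [−1, −1]] with P⁻¹ = [[1, −2], [−1, 1]], and T = P·diag(−3, 3)·P⁻¹.
Then T⁷ = P·diag(−2187, 2187)·P⁻¹ = [[2187, −4374], [2187, −2187]] · [[1, −2], [−1, 1]] = [[6561, −8748], [4374, −6561]].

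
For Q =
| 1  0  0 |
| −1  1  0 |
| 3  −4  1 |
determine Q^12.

[[1, 0, 0], [−12, 1, 0], [300, −48, 1]]

Q = I + N where N = [[0, 0, 0], [−1, 0, 0], [3, −4, 0]] is strictly lower-triangular, so N^3 = 0.
(I + N)^12 = I + 12·N + 66·N^2 = [[1, 0, 0], [−12, 1, 0], [300, −48, 1]].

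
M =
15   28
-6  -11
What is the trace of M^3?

tr M = 4 and det M = 3, so the characteristic polynomial is λ² − (4)λ + (3) with roots 1 and 3.
Eigenvectors give P = [[-2, 7], [1, -3]] with P⁻¹ = [[3, 7], [1, 2]], and M = P·diag(1, 3)·P⁻¹.
Then M^3 = P·diag(1, 27)·P⁻¹ = [[-2, 189], [1, -81]] · [[3, 7], [1, 2]] = [[183, 364], [-78, -155]].

28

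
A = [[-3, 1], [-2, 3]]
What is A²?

[[7, 0], [0, 7]]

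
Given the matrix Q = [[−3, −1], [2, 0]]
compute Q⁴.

[[31, 15], [−30, −14]]

tr Q = −3 and det Q = 2, so the characteristic polynomial is λ² − (−3)λ + (2) with roots −1 and −2.
Eigenvectors give P = [[1, −1], [−2, 1]] with P⁻¹ = [[−1, −1], [−2, −1]], and Q = P·diag(−1, −2)·P⁻¹.
Then Q⁴ = P·diag(1, 16)·P⁻¹ = [[1, −16], [−2, 16]] · [[−1, −1], [−2, −1]] = [[31, 15], [−30, −14]].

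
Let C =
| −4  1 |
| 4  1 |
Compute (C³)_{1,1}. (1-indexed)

−92

C² = [[20, −3], [−12, 5]]
C³ = [[−92, 17], [68, −7]]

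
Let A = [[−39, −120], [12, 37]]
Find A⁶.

[[7281, 21840], [−2184, −6551]]

tr A = −2 and det A = −3, so the characteristic polynomial is λ² − (−2)λ + (−3) with roots −3 and 1.
Eigenvectors give P = [[10, −3], [−3, 1]] with P⁻¹ = [[1, 3], [3, 10]], and A = P·diag(−3, 1)·P⁻¹.
Then A⁶ = P·diag(729, 1)·P⁻¹ = [[7290, −3], [−2187, 1]] · [[1, 3], [3, 10]] = [[7281, 21840], [−2184, −6551]].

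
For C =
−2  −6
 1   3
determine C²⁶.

[[−2, −6], [1, 3]]

C² = C (a projection; rank 1, trace 1), so C²⁶ = C.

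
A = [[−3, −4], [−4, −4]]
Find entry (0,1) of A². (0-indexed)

28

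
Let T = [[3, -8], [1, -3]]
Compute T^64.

[[1, 0], [0, 1]]

T² = I (check: tr T = 0 and det T = -1), so T^64 = I since 64 is even.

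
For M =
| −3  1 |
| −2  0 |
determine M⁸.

[[511, −255], [510, −254]]

tr M = −3 and det M = 2, so the characteristic polynomial is λ² − (−3)λ + (2) with roots −2 and −1.
Eigenvectors give P = [[1, −1], [1, −2]] with P⁻¹ = [[2, −1], [1, −1]], and M = P·diag(−2, −1)·P⁻¹.
Then M⁸ = P·diag(256, 1)·P⁻¹ = [[256, −1], [256, −2]] · [[2, −1], [1, −1]] = [[511, −255], [510, −254]].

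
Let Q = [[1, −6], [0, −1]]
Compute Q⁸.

[[1, 0], [0, 1]]

Q² = I (check: tr Q = 0 and det Q = −1), so Q⁸ = I since 8 is even.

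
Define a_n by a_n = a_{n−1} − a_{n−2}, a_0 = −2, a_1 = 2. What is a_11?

With companion matrix A = [[1, −1], [1, 0]], [a_n, a_{n−1}]ᵀ = A·[a_{n−1}, a_{n−2}]ᵀ, so [a_11, a_10]ᵀ = A¹⁰·[a_1, a_0]ᵀ.
A¹⁰ = [[−1, 1], [−1, 0]], giving [a_11, a_10]ᵀ = [[−4], [−2]].

−4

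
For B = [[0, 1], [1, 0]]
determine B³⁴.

B² = I (check: tr B = 0 and det B = -1), so B³⁴ = I since 34 is even.

[[1, 0], [0, 1]]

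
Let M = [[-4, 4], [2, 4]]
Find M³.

[[-96, 96], [48, 96]]

M² = [[24, 0], [0, 24]]
M³ = [[-96, 96], [48, 96]]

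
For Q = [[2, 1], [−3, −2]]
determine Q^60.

Q² = I (check: tr Q = 0 and det Q = −1), so Q^60 = I since 60 is even.

[[1, 0], [0, 1]]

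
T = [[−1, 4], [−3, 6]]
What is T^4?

[[−179, 260], [−195, 276]]

tr T = 5 and det T = 6, so the characteristic polynomial is λ² − (5)λ + (6) with roots 2 and 3.
Eigenvectors give P = [[4, 1], [3, 1]] with P⁻¹ = [[1, −1], [−3, 4]], and T = P·diag(2, 3)·P⁻¹.
Then T^4 = P·diag(16, 81)·P⁻¹ = [[64, 81], [48, 81]] · [[1, −1], [−3, 4]] = [[−179, 260], [−195, 276]].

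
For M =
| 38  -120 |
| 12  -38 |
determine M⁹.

[[9728, -30720], [3072, -9728]]

tr M = 0 and det M = -4, so the characteristic polynomial is λ² − (0)λ + (-4) with roots 2 and -2.
Eigenvectors give P = [[10, 3], [3, 1]] with P⁻¹ = [[1, -3], [-3, 10]], and M = P·diag(2, -2)·P⁻¹.
Then M⁹ = P·diag(512, -512)·P⁻¹ = [[5120, -1536], [1536, -512]] · [[1, -3], [-3, 10]] = [[9728, -30720], [3072, -9728]].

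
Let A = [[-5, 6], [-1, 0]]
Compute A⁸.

[[19171, -37830], [6305, -12354]]

tr A = -5 and det A = 6, so the characteristic polynomial is λ² − (-5)λ + (6) with roots -2 and -3.
Eigenvectors give P = [[-2, 3], [-1, 1]] with P⁻¹ = [[1, -3], [1, -2]], and A = P·diag(-2, -3)·P⁻¹.
Then A⁸ = P·diag(256, 6561)·P⁻¹ = [[-512, 19683], [-256, 6561]] · [[1, -3], [1, -2]] = [[19171, -37830], [6305, -12354]].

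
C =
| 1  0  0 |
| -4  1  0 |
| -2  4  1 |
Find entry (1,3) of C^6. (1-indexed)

0

C = I + N where N = [[0, 0, 0], [-4, 0, 0], [-2, 4, 0]] is strictly lower-triangular, so N^3 = 0.
(I + N)^6 = I + 6·N + 15·N^2 = [[1, 0, 0], [-24, 1, 0], [-252, 24, 1]].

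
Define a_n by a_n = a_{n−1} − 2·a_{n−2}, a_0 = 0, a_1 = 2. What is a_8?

−6

With companion matrix M = [[1, −2], [1, 0]], [a_n, a_{n−1}]ᵀ = M·[a_{n−1}, a_{n−2}]ᵀ, so [a_8, a_7]ᵀ = M⁷·[a_1, a_0]ᵀ.
M⁷ = [[−3, −14], [7, −10]], giving [a_8, a_7]ᵀ = [[−6], [14]].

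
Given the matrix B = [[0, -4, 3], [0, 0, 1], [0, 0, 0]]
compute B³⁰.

[[0, 0, 0], [0, 0, 0], [0, 0, 0]]

B is strictly triangular, hence nilpotent: B³ = 0, so B³⁰ = 0.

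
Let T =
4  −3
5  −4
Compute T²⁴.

[[1, 0], [0, 1]]

T² = I (check: tr T = 0 and det T = −1), so T²⁴ = I since 24 is even.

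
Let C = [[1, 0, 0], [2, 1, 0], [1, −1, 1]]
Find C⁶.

[[1, 0, 0], [12, 1, 0], [−24, −6, 1]]

C = I + N where N = [[0, 0, 0], [2, 0, 0], [1, −1, 0]] is strictly lower-triangular, so N³ = 0.
(I + N)⁶ = I + 6·N + 15·N² = [[1, 0, 0], [12, 1, 0], [−24, −6, 1]].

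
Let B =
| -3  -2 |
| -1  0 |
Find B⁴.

[[139, 78], [39, 22]]

B² = [[11, 6], [3, 2]]
B³ = [[-39, -22], [-11, -6]]
B⁴ = [[139, 78], [39, 22]]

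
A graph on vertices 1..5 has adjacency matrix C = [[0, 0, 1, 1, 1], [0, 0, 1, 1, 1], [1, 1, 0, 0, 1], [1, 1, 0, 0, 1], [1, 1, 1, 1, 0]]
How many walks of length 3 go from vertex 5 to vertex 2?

8

The number of length-3 walks from vertex 5 to vertex 2 is entry (5,2) of C³, where C is the adjacency matrix.
C² = [[3, 3, 1, 1, 2], [3, 3, 1, 1, 2], [1, 1, 3, 3, 2], [1, 1, 3, 3, 2], [2, 2, 2, 2, 4]]
C³ = [[4, 4, 8, 8, 8], [4, 4, 8, 8, 8], [8, 8, 4, 4, 8], [8, 8, 4, 4, 8], [8, 8, 8, 8, 8]]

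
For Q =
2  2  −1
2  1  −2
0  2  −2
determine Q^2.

[[8, 4, −4], [6, 1, 0], [4, −2, 0]]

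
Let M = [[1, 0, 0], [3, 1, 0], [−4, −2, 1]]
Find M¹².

M = I + N where N = [[0, 0, 0], [3, 0, 0], [−4, −2, 0]] is strictly lower-triangular, so N³ = 0.
(I + N)¹² = I + 12·N + 66·N² = [[1, 0, 0], [36, 1, 0], [−444, −24, 1]].

[[1, 0, 0], [36, 1, 0], [−444, −24, 1]]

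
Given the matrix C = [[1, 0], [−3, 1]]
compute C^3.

[[1, 0], [−9, 1]]

C = I + N where N = [[0, 0], [−3, 0]] is strictly lower-triangular, so N^2 = 0.
(I + N)^3 = I + 3·N = [[1, 0], [−9, 1]].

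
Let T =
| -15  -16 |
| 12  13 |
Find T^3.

[[-111, -112], [84, 85]]

tr T = -2 and det T = -3, so the characteristic polynomial is λ² − (-2)λ + (-3) with roots 1 and -3.
Eigenvectors give P = [[-1, 4], [1, -3]] with P⁻¹ = [[3, 4], [1, 1]], and T = P·diag(1, -3)·P⁻¹.
Then T^3 = P·diag(1, -27)·P⁻¹ = [[-1, -108], [1, 81]] · [[3, 4], [1, 1]] = [[-111, -112], [84, 85]].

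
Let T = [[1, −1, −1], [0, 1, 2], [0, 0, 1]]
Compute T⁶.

T = I + N where N = [[0, −1, −1], [0, 0, 2], [0, 0, 0]] is strictly upper-triangular, so N³ = 0.
(I + N)⁶ = I + 6·N + 15·N² = [[1, −6, −36], [0, 1, 12], [0, 0, 1]].

[[1, −6, −36], [0, 1, 12], [0, 0, 1]]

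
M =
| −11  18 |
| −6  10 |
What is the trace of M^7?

tr M = −1 and det M = −2, so the characteristic polynomial is λ² − (−1)λ + (−2) with roots −2 and 1.
Eigenvectors give P = [[2, −3], [1, −2]] with P⁻¹ = [[2, −3], [1, −2]], and M = P·diag(−2, 1)·P⁻¹.
Then M^7 = P·diag(−128, 1)·P⁻¹ = [[−256, −3], [−128, −2]] · [[2, −3], [1, −2]] = [[−515, 774], [−258, 388]].

−127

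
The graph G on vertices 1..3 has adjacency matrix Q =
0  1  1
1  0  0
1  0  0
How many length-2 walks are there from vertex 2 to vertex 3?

The number of length-2 walks from vertex 2 to vertex 3 is entry (2,3) of Q², where Q is the adjacency matrix.
Q² = [[2, 0, 0], [0, 1, 1], [0, 1, 1]]

1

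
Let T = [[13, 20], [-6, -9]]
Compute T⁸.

tr T = 4 and det T = 3, so the characteristic polynomial is λ² − (4)λ + (3) with roots 1 and 3.
Eigenvectors give P = [[-5, -2], [3, 1]] with P⁻¹ = [[1, 2], [-3, -5]], and T = P·diag(1, 3)·P⁻¹.
Then T⁸ = P·diag(1, 6561)·P⁻¹ = [[-5, -13122], [3, 6561]] · [[1, 2], [-3, -5]] = [[39361, 65600], [-19680, -32799]].

[[39361, 65600], [-19680, -32799]]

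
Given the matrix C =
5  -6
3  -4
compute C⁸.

tr C = 1 and det C = -2, so the characteristic polynomial is λ² − (1)λ + (-2) with roots 2 and -1.
Eigenvectors give P = [[2, -1], [1, -1]] with P⁻¹ = [[1, -1], [1, -2]], and C = P·diag(2, -1)·P⁻¹.
Then C⁸ = P·diag(256, 1)·P⁻¹ = [[512, -1], [256, -1]] · [[1, -1], [1, -2]] = [[511, -510], [255, -254]].

[[511, -510], [255, -254]]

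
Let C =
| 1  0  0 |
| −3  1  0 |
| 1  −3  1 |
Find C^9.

[[1, 0, 0], [−27, 1, 0], [333, −27, 1]]

C = I + N where N = [[0, 0, 0], [−3, 0, 0], [1, −3, 0]] is strictly lower-triangular, so N^3 = 0.
(I + N)^9 = I + 9·N + 36·N^2 = [[1, 0, 0], [−27, 1, 0], [333, −27, 1]].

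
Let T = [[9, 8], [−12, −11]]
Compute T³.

tr T = −2 and det T = −3, so the characteristic polynomial is λ² − (−2)λ + (−3) with roots 1 and −3.
Eigenvectors give P = [[−1, −2], [1, 3]] with P⁻¹ = [[−3, −2], [1, 1]], and T = P·diag(1, −3)·P⁻¹.
Then T³ = P·diag(1, −27)·P⁻¹ = [[−1, 54], [1, −81]] · [[−3, −2], [1, 1]] = [[57, 56], [−84, −83]].

[[57, 56], [−84, −83]]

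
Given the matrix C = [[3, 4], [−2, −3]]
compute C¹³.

C² = I (check: tr C = 0 and det C = −1), so C¹³ = C since 13 is odd.

[[3, 4], [−2, −3]]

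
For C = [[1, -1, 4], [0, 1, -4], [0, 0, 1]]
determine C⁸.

[[1, -8, 144], [0, 1, -32], [0, 0, 1]]

C = I + N where N = [[0, -1, 4], [0, 0, -4], [0, 0, 0]] is strictly upper-triangular, so N³ = 0.
(I + N)⁸ = I + 8·N + 28·N² = [[1, -8, 144], [0, 1, -32], [0, 0, 1]].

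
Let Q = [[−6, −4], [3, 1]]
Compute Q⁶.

tr Q = −5 and det Q = 6, so the characteristic polynomial is λ² − (−5)λ + (6) with roots −2 and −3.
Eigenvectors give P = [[1, 4], [−1, −3]] with P⁻¹ = [[−3, −4], [1, 1]], and Q = P·diag(−2, −3)·P⁻¹.
Then Q⁶ = P·diag(64, 729)·P⁻¹ = [[64, 2916], [−64, −2187]] · [[−3, −4], [1, 1]] = [[2724, 2660], [−1995, −1931]].

[[2724, 2660], [−1995, −1931]]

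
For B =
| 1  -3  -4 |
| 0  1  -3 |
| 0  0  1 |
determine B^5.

B = I + N where N = [[0, -3, -4], [0, 0, -3], [0, 0, 0]] is strictly upper-triangular, so N^3 = 0.
(I + N)^5 = I + 5·N + 10·N^2 = [[1, -15, 70], [0, 1, -15], [0, 0, 1]].

[[1, -15, 70], [0, 1, -15], [0, 0, 1]]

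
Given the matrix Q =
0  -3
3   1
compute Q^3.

[[-9, 24], [-24, -17]]

Q^2 = [[-9, -3], [3, -8]]
Q^3 = [[-9, 24], [-24, -17]]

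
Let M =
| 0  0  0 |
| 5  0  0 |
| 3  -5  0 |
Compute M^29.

M is strictly triangular, hence nilpotent: M^3 = 0, so M^29 = 0.

[[0, 0, 0], [0, 0, 0], [0, 0, 0]]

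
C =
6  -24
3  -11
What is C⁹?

tr C = -5 and det C = 6, so the characteristic polynomial is λ² − (-5)λ + (6) with roots -2 and -3.
Eigenvectors give P = [[3, 8], [1, 3]] with P⁻¹ = [[3, -8], [-1, 3]], and C = P·diag(-2, -3)·P⁻¹.
Then C⁹ = P·diag(-512, -19683)·P⁻¹ = [[-1536, -157464], [-512, -59049]] · [[3, -8], [-1, 3]] = [[152856, -460104], [57513, -173051]].

[[152856, -460104], [57513, -173051]]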